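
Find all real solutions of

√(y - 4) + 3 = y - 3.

Isolate the radical: √(y - 4) = y - 6.
Square both sides: y - 4 = (y - 6)².
Expand and rearrange: y² - 13y + 40 = 0.
Solving gives y = 8 or y = 5.
Check each candidate in the original equation:
  y = 8: √(4) = 2, while y - 6 = 2 — valid.
  y = 5: √(1) = 1, while y - 6 = -1 — extraneous.

y = 8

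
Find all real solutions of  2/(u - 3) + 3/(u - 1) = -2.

Multiply both sides by (u - 3)(u - 1):
2(u - 1) + 3(u - 3) = -2(u - 3)(u - 1).
Expand and collect terms: -2u^2 + 3u + 5 = 0.
Factor or apply the quadratic formula: u = -1 or u = 2.5.
Neither value makes a denominator zero (u != 3, u != 1), so both are valid.

u = -1 or u = 2.5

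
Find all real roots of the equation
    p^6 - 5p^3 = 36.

Let u = p^3. The equation becomes u^2 - 5u - 36 = 0.
Factor: (u - 9)(u + 4) = 0, so u = 9 or u = -4.
p^3 = 9 gives p = (9)^(1/3) ~= 2.0801.
p^3 = -4 gives p = -(4)^(1/3) ~= -1.5874.

p = -1.5874 or p = 2.0801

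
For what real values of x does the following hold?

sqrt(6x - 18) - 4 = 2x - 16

x = 9

Isolate the radical: sqrt(6x - 18) = 2x - 12.
Square both sides: 6x - 18 = (2x - 12)^2.
Expand and rearrange: 4x^2 - 54x + 162 = 0.
Solving gives x = 9 or x = 4.5.
Check each candidate in the original equation:
  x = 9: sqrt(36) = 6, while 2x - 12 = 6 — valid.
  x = 4.5: sqrt(9) = 3, while 2x - 12 = -3 — extraneous.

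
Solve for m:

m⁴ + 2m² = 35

Let u = m². The equation becomes u² + 2u - 35 = 0.
Factor: (u - 5)(u + 7) = 0, so u = 5 or u = -7.
m² = 5 gives m = ±√(5) ≈ ±2.2361.
m² = -7 < 0 has no real solution.

m = -2.2361 or m = 2.2361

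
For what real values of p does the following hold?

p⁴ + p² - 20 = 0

Let u = p². The equation becomes u² + u - 20 = 0.
Factor: (u + 5)(u - 4) = 0, so u = -5 or u = 4.
p² = -5 < 0 has no real solution.
p² = 4 gives p = ±2.

p = -2 or p = 2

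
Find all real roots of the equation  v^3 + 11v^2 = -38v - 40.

v = -5 or v = -4 or v = -2

Rearrange: v^3 + 11v^2 + 38v + 40 = 0.
Possible rational roots are divisors of 40. Testing v = -4 gives 0, so (v + 4) is a factor.
Divide: v^3 + 11v^2 + 38v + 40 = (v + 4)(v^2 + 7v + 10).
Factor the quadratic: v = -2 or v = -5.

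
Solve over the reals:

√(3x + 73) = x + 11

x = -3

Square both sides: 3x + 73 = (x + 11)².
Expand and rearrange: x² + 19x + 48 = 0.
Solving gives x = -3 or x = -16.
Check each candidate in the original equation:
  x = -3: √(64) = 8, while x + 11 = 8 — valid.
  x = -16: √(25) = 5, while x + 11 = -5 — extraneous.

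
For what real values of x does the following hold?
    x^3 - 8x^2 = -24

Rearrange: x^3 - 8x^2 + 24 = 0.
Possible rational roots are divisors of 24. Testing x = 2 gives 0, so (x - 2) is a factor.
Divide: x^3 - 8x^2 + 24 = (x - 2)(x^2 - 6x - 12).
Apply the quadratic formula to x^2 - 6x - 12 = 0: x = (6 +/- sqrt(84))/2, i.e. x ~= 7.5826 or x ~= -1.5826.

x = -1.5826 or x = 2 or x = 7.5826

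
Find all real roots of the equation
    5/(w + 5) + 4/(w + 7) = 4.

Multiply both sides by (w + 5)(w + 7):
5(w + 7) + 4(w + 5) = 4(w + 5)(w + 7).
Expand and collect terms: 4w^2 + 39w + 85 = 0.
By the quadratic formula, w = (-39 +/- sqrt(161)) / 8, so w ~= -3.2889 or w ~= -6.4611.
Neither value makes a denominator zero (w != -5, w != -7), so both are valid.

w = -6.4611 or w = -3.2889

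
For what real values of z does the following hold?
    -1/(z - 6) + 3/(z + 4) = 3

Multiply both sides by (z - 6)(z + 4):
-(z + 4) + 3(z - 6) = 3(z - 6)(z + 4).
Expand and collect terms: 3z² - 8z - 50 = 0.
By the quadratic formula, z = (8 ± √664) / 6, so z ≈ 5.628 or z ≈ -2.9614.
Neither value makes a denominator zero (z ≠ 6, z ≠ -4), so both are valid.

z = -2.9614 or z = 5.628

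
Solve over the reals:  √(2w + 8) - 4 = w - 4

Isolate the radical: √(2w + 8) = w.
Square both sides: 2w + 8 = (w)².
Expand and rearrange: w² - 2w - 8 = 0.
Solving gives w = 4 or w = -2.
Check each candidate in the original equation:
  w = 4: √(16) = 4, while w = 4 — valid.
  w = -2: √(4) = 2, while w = -2 — extraneous.

w = 4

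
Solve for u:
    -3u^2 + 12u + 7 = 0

u = -0.5166 or u = 4.5166

Discriminant: (12)^2 - 4*(-3)*7 = 228.
Quadratic formula: u = (-12 +/- sqrt(228)) / (-6).
So u = 2 - sqrt(57)/3 ~= -0.5166 or u = 2 + sqrt(57)/3 ~= 4.5166.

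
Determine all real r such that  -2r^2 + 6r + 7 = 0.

r = -0.8979 or r = 3.8979

Discriminant: (6)^2 - 4*(-2)*7 = 92.
Quadratic formula: r = (-6 +/- sqrt(92)) / (-4).
So r = 3/2 - sqrt(23)/2 ~= -0.8979 or r = 3/2 + sqrt(23)/2 ~= 3.8979.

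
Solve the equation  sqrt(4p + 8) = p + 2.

Square both sides: 4p + 8 = (p + 2)^2.
Expand and rearrange: p^2 - 4 = 0.
Solving gives p = 2 or p = -2.
Check each candidate in the original equation:
  p = 2: sqrt(16) = 4, while p + 2 = 4 — valid.
  p = -2: sqrt(0) = 0, while p + 2 = 0 — valid.

p = -2 or p = 2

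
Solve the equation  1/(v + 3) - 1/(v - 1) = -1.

v = -3.8284 or v = 1.8284

Multiply both sides by (v + 3)(v - 1):
(v - 1) - (v + 3) = -(v + 3)(v - 1).
Expand and collect terms: -v^2 - 2v + 7 = 0.
By the quadratic formula, v = (2 +/- sqrt(32)) / -2, so v ~= -3.8284 or v ~= 1.8284.
Neither value makes a denominator zero (v != -3, v != 1), so both are valid.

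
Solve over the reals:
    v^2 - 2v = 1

v = -0.4142 or v = 2.4142

Rearrange to standard form: v^2 - 2v - 1 = 0.
Discriminant: (-2)^2 - 4*1*(-1) = 8.
Quadratic formula: v = (2 +/- sqrt(8)) / 2.
So v = 1 + sqrt(2) ~= 2.4142 or v = 1 - sqrt(2) ~= -0.4142.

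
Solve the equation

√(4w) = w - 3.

Square both sides: 4w = (w - 3)².
Expand and rearrange: w² - 10w + 9 = 0.
Solving gives w = 9 or w = 1.
Check each candidate in the original equation:
  w = 9: √(36) = 6, while w - 3 = 6 — valid.
  w = 1: √(4) = 2, while w - 3 = -2 — extraneous.

w = 9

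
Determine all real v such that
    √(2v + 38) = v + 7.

v = -1

Square both sides: 2v + 38 = (v + 7)².
Expand and rearrange: v² + 12v + 11 = 0.
Solving gives v = -1 or v = -11.
Check each candidate in the original equation:
  v = -1: √(36) = 6, while v + 7 = 6 — valid.
  v = -11: √(16) = 4, while v + 7 = -4 — extraneous.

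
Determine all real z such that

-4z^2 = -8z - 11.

Rearrange to standard form: -4z^2 + 8z + 11 = 0.
Discriminant: (8)^2 - 4*(-4)*11 = 240.
Quadratic formula: z = (-8 +/- sqrt(240)) / (-8).
So z = 1 - sqrt(15)/2 ~= -0.9365 or z = 1 + sqrt(15)/2 ~= 2.9365.

z = -0.9365 or z = 2.9365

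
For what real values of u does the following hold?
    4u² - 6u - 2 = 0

u = -0.2808 or u = 1.7808

Discriminant: (-6)² − 4·4·(-2) = 68.
Quadratic formula: u = (6 ± √68) / 8.
So u = 3/4 + √(17)/4 ≈ 1.7808 or u = 3/4 - √(17)/4 ≈ -0.2808.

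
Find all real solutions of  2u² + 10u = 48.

Bring every term to one side: 2u² + 10u - 48 = 0.
Factor: 2(u - 3)(u + 8) = 0.
So u = 3 or u = -8.

u = -8 or u = 3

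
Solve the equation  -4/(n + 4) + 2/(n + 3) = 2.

n = -5.4142 or n = -2.5858

Multiply both sides by (n + 4)(n + 3):
-4(n + 3) + 2(n + 4) = 2(n + 4)(n + 3).
Expand and collect terms: 2n² + 16n + 28 = 0.
By the quadratic formula, n = (-16 ± √32) / 4, so n ≈ -2.5858 or n ≈ -5.4142.
Neither value makes a denominator zero (n ≠ -4, n ≠ -3), so both are valid.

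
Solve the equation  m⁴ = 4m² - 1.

Let u = m². The equation becomes u² - 4u + 1 = 0.
By the quadratic formula, u = √(3) + 2 or u = 2 - √(3).
m² = √(3) + 2 gives m = ±√(√(3) + 2) ≈ ±1.9319.
m² = 2 - √(3) gives m = ±√(2 - √(3)) ≈ ±0.5176.

m = -1.9319 or m = -0.5176 or m = 0.5176 or m = 1.9319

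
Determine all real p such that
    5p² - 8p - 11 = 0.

p = -0.8852 or p = 2.4852

Discriminant: (-8)² − 4·5·(-11) = 284.
Quadratic formula: p = (8 ± √284) / 10.
So p = 4/5 + √(71)/5 ≈ 2.4852 or p = 4/5 - √(71)/5 ≈ -0.8852.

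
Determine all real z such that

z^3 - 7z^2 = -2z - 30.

z = -1.7417 or z = 3 or z = 5.7417

Rearrange: z^3 - 7z^2 + 2z + 30 = 0.
Possible rational roots are divisors of 30. Testing z = 3 gives 0, so (z - 3) is a factor.
Divide: z^3 - 7z^2 + 2z + 30 = (z - 3)(z^2 - 4z - 10).
Apply the quadratic formula to z^2 - 4z - 10 = 0: z = (4 +/- sqrt(56))/2, i.e. z ~= 5.7417 or z ~= -1.7417.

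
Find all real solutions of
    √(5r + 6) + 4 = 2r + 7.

Isolate the radical: √(5r + 6) = 2r + 3.
Square both sides: 5r + 6 = (2r + 3)².
Expand and rearrange: 4r² + 7r + 3 = 0.
Solving gives r = -0.75 or r = -1.
Check each candidate in the original equation:
  r = -0.75: √(2.25) = 1.5, while 2r + 3 = 1.5 — valid.
  r = -1: √(1) = 1, while 2r + 3 = 1 — valid.

r = -1 or r = -0.75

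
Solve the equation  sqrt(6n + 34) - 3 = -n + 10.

n = 5

Isolate the radical: sqrt(6n + 34) = -n + 13.
Square both sides: 6n + 34 = (-n + 13)^2.
Expand and rearrange: n^2 - 32n + 135 = 0.
Solving gives n = 27 or n = 5.
Check each candidate in the original equation:
  n = 27: sqrt(196) = 14, while -n + 13 = -14 — extraneous.
  n = 5: sqrt(64) = 8, while -n + 13 = 8 — valid.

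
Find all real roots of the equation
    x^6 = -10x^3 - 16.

x = -2 or x = -1.2599

Let u = x^3. The equation becomes u^2 + 10u + 16 = 0.
Factor: (u + 8)(u + 2) = 0, so u = -8 or u = -2.
x^3 = -8 gives x = -2.
x^3 = -2 gives x = -(2)^(1/3) ~= -1.2599.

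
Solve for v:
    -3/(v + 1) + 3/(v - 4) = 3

v = -1.8541 or v = 4.8541

Multiply both sides by (v + 1)(v - 4):
-3(v - 4) + 3(v + 1) = 3(v + 1)(v - 4).
Expand and collect terms: 3v^2 - 9v - 27 = 0.
By the quadratic formula, v = (9 +/- sqrt(405)) / 6, so v ~= 4.8541 or v ~= -1.8541.
Neither value makes a denominator zero (v != -1, v != 4), so both are valid.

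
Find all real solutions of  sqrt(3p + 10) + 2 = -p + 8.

Isolate the radical: sqrt(3p + 10) = -p + 6.
Square both sides: 3p + 10 = (-p + 6)^2.
Expand and rearrange: p^2 - 15p + 26 = 0.
Solving gives p = 13 or p = 2.
Check each candidate in the original equation:
  p = 13: sqrt(49) = 7, while -p + 6 = -7 — extraneous.
  p = 2: sqrt(16) = 4, while -p + 6 = 4 — valid.

p = 2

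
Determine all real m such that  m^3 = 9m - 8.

m = -3.3723 or m = 1 or m = 2.3723

Rearrange: m^3 - 9m + 8 = 0.
Possible rational roots are divisors of 8. Testing m = 1 gives 0, so (m - 1) is a factor.
Divide: m^3 - 9m + 8 = (m - 1)(m^2 + m - 8).
Apply the quadratic formula to m^2 + m - 8 = 0: m = (-1 +/- sqrt(33))/2, i.e. m ~= 2.3723 or m ~= -3.3723.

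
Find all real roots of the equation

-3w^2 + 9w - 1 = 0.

Discriminant: (9)^2 - 4*(-3)*(-1) = 69.
Quadratic formula: w = (-9 +/- sqrt(69)) / (-6).
So w = 3/2 - sqrt(69)/6 ~= 0.1156 or w = sqrt(69)/6 + 3/2 ~= 2.8844.

w = 0.1156 or w = 2.8844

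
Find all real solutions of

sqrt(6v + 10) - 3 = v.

v = -1 or v = 1

Isolate the radical: sqrt(6v + 10) = v + 3.
Square both sides: 6v + 10 = (v + 3)^2.
Expand and rearrange: v^2 - 1 = 0.
Solving gives v = 1 or v = -1.
Check each candidate in the original equation:
  v = 1: sqrt(16) = 4, while v + 3 = 4 — valid.
  v = -1: sqrt(4) = 2, while v + 3 = 2 — valid.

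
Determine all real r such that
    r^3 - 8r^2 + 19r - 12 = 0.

r = 1 or r = 3 or r = 4

Possible rational roots are divisors of -12. Testing r = 1 gives 0, so (r - 1) is a factor.
Divide: r^3 - 8r^2 + 19r - 12 = (r - 1)(r^2 - 7r + 12).
Factor the quadratic: r = 4 or r = 3.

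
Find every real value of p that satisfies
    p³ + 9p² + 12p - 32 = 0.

Possible rational roots are divisors of -32. Testing p = -4 gives 0, so (p + 4) is a factor.
Divide: p³ + 9p² + 12p - 32 = (p + 4)(p² + 5p - 8).
Apply the quadratic formula to p² + 5p - 8 = 0: p = (-5 ± √57)/2, i.e. p ≈ 1.2749 or p ≈ -6.2749.

p = -6.2749 or p = -4 or p = 1.2749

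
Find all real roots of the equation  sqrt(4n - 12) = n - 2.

Square both sides: 4n - 12 = (n - 2)^2.
Expand and rearrange: n^2 - 8n + 16 = 0.
This gives the repeated root n = 4.
Check in the original equation:
  n = 4: sqrt(4) = 2, while n - 2 = 2 — valid.

n = 4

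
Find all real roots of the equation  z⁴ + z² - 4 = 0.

z = -1.2496 or z = 1.2496

Let u = z². The equation becomes u² + u - 4 = 0.
By the quadratic formula, u = -1/2 + √(17)/2 or u = -√(17)/2 - 1/2.
z² = -1/2 + √(17)/2 gives z = ±√(-1/2 + √(17)/2) ≈ ±1.2496.
z² = -√(17)/2 - 1/2 < 0 has no real solution.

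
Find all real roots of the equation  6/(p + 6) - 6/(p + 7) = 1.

p = -9 or p = -4

Multiply both sides by (p + 6)(p + 7):
6(p + 7) - 6(p + 6) = (p + 6)(p + 7).
Expand and collect terms: p^2 + 13p + 36 = 0.
Factor or apply the quadratic formula: p = -4 or p = -9.
Neither value makes a denominator zero (p != -6, p != -7), so both are valid.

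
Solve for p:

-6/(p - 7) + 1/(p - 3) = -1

p = 2.5756 or p = 12.4244

Multiply both sides by (p - 7)(p - 3):
-6(p - 3) + (p - 7) = -(p - 7)(p - 3).
Expand and collect terms: -p^2 + 15p - 32 = 0.
By the quadratic formula, p = (-15 +/- sqrt(97)) / -2, so p ~= 2.5756 or p ~= 12.4244.
Neither value makes a denominator zero (p != 7, p != 3), so both are valid.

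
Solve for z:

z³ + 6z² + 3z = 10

z = -5 or z = -2 or z = 1

Rearrange: z³ + 6z² + 3z - 10 = 0.
Possible rational roots are divisors of -10. Testing z = -2 gives 0, so (z + 2) is a factor.
Divide: z³ + 6z² + 3z - 10 = (z + 2)(z² + 4z - 5).
Factor the quadratic: z = 1 or z = -5.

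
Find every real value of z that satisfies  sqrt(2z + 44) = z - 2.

Square both sides: 2z + 44 = (z - 2)^2.
Expand and rearrange: z^2 - 6z - 40 = 0.
Solving gives z = 10 or z = -4.
Check each candidate in the original equation:
  z = 10: sqrt(64) = 8, while z - 2 = 8 — valid.
  z = -4: sqrt(36) = 6, while z - 2 = -6 — extraneous.

z = 10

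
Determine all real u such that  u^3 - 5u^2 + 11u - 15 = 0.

u = 3

Possible rational roots are divisors of -15. Testing u = 3 gives 0, so (u - 3) is a factor.
Divide: u^3 - 5u^2 + 11u - 15 = (u - 3)(u^2 - 2u + 5).
The quadratic u^2 - 2u + 5 has discriminant -16 < 0, so no further real roots.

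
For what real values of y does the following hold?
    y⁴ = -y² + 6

y = -1.4142 or y = 1.4142

Let u = y². The equation becomes u² + u - 6 = 0.
Factor: (u - 2)(u + 3) = 0, so u = 2 or u = -3.
y² = 2 gives y = ±√(2) ≈ ±1.4142.
y² = -3 < 0 has no real solution.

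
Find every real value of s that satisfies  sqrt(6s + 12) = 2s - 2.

s = 4

Square both sides: 6s + 12 = (2s - 2)^2.
Expand and rearrange: 4s^2 - 14s - 8 = 0.
Solving gives s = 4 or s = -0.5.
Check each candidate in the original equation:
  s = 4: sqrt(36) = 6, while 2s - 2 = 6 — valid.
  s = -0.5: sqrt(9) = 3, while 2s - 2 = -3 — extraneous.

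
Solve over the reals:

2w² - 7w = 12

w = -1.2604 or w = 4.7604

Rearrange to standard form: 2w² - 7w - 12 = 0.
Discriminant: (-7)² − 4·2·(-12) = 145.
Quadratic formula: w = (7 ± √145) / 4.
So w = 7/4 + √(145)/4 ≈ 4.7604 or w = 7/4 - √(145)/4 ≈ -1.2604.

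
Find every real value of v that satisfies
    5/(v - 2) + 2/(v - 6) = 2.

v = 3.7344 or v = 7.7656

Multiply both sides by (v - 2)(v - 6):
5(v - 6) + 2(v - 2) = 2(v - 2)(v - 6).
Expand and collect terms: 2v² - 23v + 58 = 0.
By the quadratic formula, v = (23 ± √65) / 4, so v ≈ 7.7656 or v ≈ 3.7344.
Neither value makes a denominator zero (v ≠ 2, v ≠ 6), so both are valid.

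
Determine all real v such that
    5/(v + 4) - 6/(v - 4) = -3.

Multiply both sides by (v + 4)(v - 4):
5(v - 4) - 6(v + 4) = -3(v + 4)(v - 4).
Expand and collect terms: -3v^2 + v + 92 = 0.
By the quadratic formula, v = (-1 +/- sqrt(1105)) / -6, so v ~= -5.3736 or v ~= 5.7069.
Neither value makes a denominator zero (v != -4, v != 4), so both are valid.

v = -5.3736 or v = 5.7069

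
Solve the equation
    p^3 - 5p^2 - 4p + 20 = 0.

p = -2 or p = 2 or p = 5

Possible rational roots are divisors of 20. Testing p = 2 gives 0, so (p - 2) is a factor.
Divide: p^3 - 5p^2 - 4p + 20 = (p - 2)(p^2 - 3p - 10).
Factor the quadratic: p = 5 or p = -2.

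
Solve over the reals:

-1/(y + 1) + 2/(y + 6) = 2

y = -4.8508 or y = -1.6492

Multiply both sides by (y + 1)(y + 6):
-(y + 6) + 2(y + 1) = 2(y + 1)(y + 6).
Expand and collect terms: 2y^2 + 13y + 16 = 0.
By the quadratic formula, y = (-13 +/- sqrt(41)) / 4, so y ~= -1.6492 or y ~= -4.8508.
Neither value makes a denominator zero (y != -1, y != -6), so both are valid.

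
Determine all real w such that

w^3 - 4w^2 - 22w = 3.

w = -3 or w = -0.1401 or w = 7.1401

Rearrange: w^3 - 4w^2 - 22w - 3 = 0.
Possible rational roots are divisors of -3. Testing w = -3 gives 0, so (w + 3) is a factor.
Divide: w^3 - 4w^2 - 22w - 3 = (w + 3)(w^2 - 7w - 1).
Apply the quadratic formula to w^2 - 7w - 1 = 0: w = (7 +/- sqrt(53))/2, i.e. w ~= 7.1401 or w ~= -0.1401.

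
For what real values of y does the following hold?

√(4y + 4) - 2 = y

Isolate the radical: √(4y + 4) = y + 2.
Square both sides: 4y + 4 = (y + 2)².
Expand and rearrange: y² = 0.
This gives the repeated root y = 0.
Check in the original equation:
  y = 0: √(4) = 2, while y + 2 = 2 — valid.

y = 0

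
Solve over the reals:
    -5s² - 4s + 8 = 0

Discriminant: (-4)² − 4·(-5)·8 = 176.
Quadratic formula: s = (4 ± √176) / (-10).
So s = -2·√(11)/5 - 2/5 ≈ -1.7266 or s = -2/5 + 2·√(11)/5 ≈ 0.9266.

s = -1.7266 or s = 0.9266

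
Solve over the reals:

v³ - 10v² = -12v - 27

v = -1.1098 or v = 3 or v = 8.1098

Rearrange: v³ - 10v² + 12v + 27 = 0.
Possible rational roots are divisors of 27. Testing v = 3 gives 0, so (v - 3) is a factor.
Divide: v³ - 10v² + 12v + 27 = (v - 3)(v² - 7v - 9).
Apply the quadratic formula to v² - 7v - 9 = 0: v = (7 ± √85)/2, i.e. v ≈ 8.1098 or v ≈ -1.1098.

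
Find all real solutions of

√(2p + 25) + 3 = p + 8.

p = 0

Isolate the radical: √(2p + 25) = p + 5.
Square both sides: 2p + 25 = (p + 5)².
Expand and rearrange: p² + 8p = 0.
Solving gives p = 0 or p = -8.
Check each candidate in the original equation:
  p = 0: √(25) = 5, while p + 5 = 5 — valid.
  p = -8: √(9) = 3, while p + 5 = -3 — extraneous.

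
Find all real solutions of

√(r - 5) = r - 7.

Square both sides: r - 5 = (r - 7)².
Expand and rearrange: r² - 15r + 54 = 0.
Solving gives r = 9 or r = 6.
Check each candidate in the original equation:
  r = 9: √(4) = 2, while r - 7 = 2 — valid.
  r = 6: √(1) = 1, while r - 7 = -1 — extraneous.

r = 9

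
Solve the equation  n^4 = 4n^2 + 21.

n = -2.6458 or n = 2.6458

Let u = n^2. The equation becomes u^2 - 4u - 21 = 0.
Factor: (u - 7)(u + 3) = 0, so u = 7 or u = -3.
n^2 = 7 gives n = +/-sqrt(7) ~= +/-2.6458.
n^2 = -3 < 0 has no real solution.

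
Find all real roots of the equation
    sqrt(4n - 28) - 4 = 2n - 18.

n = 7 or n = 8

Isolate the radical: sqrt(4n - 28) = 2n - 14.
Square both sides: 4n - 28 = (2n - 14)^2.
Expand and rearrange: 4n^2 - 60n + 224 = 0.
Solving gives n = 8 or n = 7.
Check each candidate in the original equation:
  n = 8: sqrt(4) = 2, while 2n - 14 = 2 — valid.
  n = 7: sqrt(0) = 0, while 2n - 14 = 0 — valid.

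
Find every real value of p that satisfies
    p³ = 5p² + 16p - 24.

Rearrange: p³ - 5p² - 16p + 24 = 0.
Possible rational roots are divisors of 24. Testing p = -3 gives 0, so (p + 3) is a factor.
Divide: p³ - 5p² - 16p + 24 = (p + 3)(p² - 8p + 8).
Apply the quadratic formula to p² - 8p + 8 = 0: p = (8 ± √32)/2, i.e. p ≈ 6.8284 or p ≈ 1.1716.

p = -3 or p = 1.1716 or p = 6.8284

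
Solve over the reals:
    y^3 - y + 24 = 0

Possible rational roots are divisors of 24. Testing y = -3 gives 0, so (y + 3) is a factor.
Divide: y^3 - y + 24 = (y + 3)(y^2 - 3y + 8).
The quadratic y^2 - 3y + 8 has discriminant -23 < 0, so no further real roots.

y = -3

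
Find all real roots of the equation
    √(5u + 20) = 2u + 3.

u = 1

Square both sides: 5u + 20 = (2u + 3)².
Expand and rearrange: 4u² + 7u - 11 = 0.
Solving gives u = 1 or u = -2.75.
Check each candidate in the original equation:
  u = 1: √(25) = 5, while 2u + 3 = 5 — valid.
  u = -2.75: √(6.25) = 2.5, while 2u + 3 = -2.5 — extraneous.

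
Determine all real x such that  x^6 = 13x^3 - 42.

Let u = x^3. The equation becomes u^2 - 13u + 42 = 0.
Factor: (u - 6)(u - 7) = 0, so u = 6 or u = 7.
x^3 = 6 gives x = (6)^(1/3) ~= 1.8171.
x^3 = 7 gives x = (7)^(1/3) ~= 1.9129.

x = 1.8171 or x = 1.9129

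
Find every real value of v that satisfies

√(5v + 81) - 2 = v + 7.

v = 0

Isolate the radical: √(5v + 81) = v + 9.
Square both sides: 5v + 81 = (v + 9)².
Expand and rearrange: v² + 13v = 0.
Solving gives v = 0 or v = -13.
Check each candidate in the original equation:
  v = 0: √(81) = 9, while v + 9 = 9 — valid.
  v = -13: √(16) = 4, while v + 9 = -4 — extraneous.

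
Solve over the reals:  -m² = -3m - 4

m = -1 or m = 4

Bring every term to one side: -m² + 3m + 4 = 0.
Factor: -1(m - 4)(m + 1) = 0.
So m = 4 or m = -1.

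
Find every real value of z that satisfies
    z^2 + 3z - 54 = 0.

z = -9 or z = 6

Factor: (z - 6)(z + 9) = 0.
So z = 6 or z = -9.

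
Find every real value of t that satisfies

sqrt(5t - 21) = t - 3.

Square both sides: 5t - 21 = (t - 3)^2.
Expand and rearrange: t^2 - 11t + 30 = 0.
Solving gives t = 6 or t = 5.
Check each candidate in the original equation:
  t = 6: sqrt(9) = 3, while t - 3 = 3 — valid.
  t = 5: sqrt(4) = 2, while t - 3 = 2 — valid.

t = 5 or t = 6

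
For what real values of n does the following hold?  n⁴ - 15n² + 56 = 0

n = -2.8284 or n = -2.6458 or n = 2.6458 or n = 2.8284

Let u = n². The equation becomes u² - 15u + 56 = 0.
Factor: (u - 8)(u - 7) = 0, so u = 8 or u = 7.
n² = 8 gives n = ±2·√(2) ≈ ±2.8284.
n² = 7 gives n = ±√(7) ≈ ±2.6458.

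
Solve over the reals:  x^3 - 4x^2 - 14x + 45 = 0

x = -3.5414 or x = 2.5414 or x = 5

Possible rational roots are divisors of 45. Testing x = 5 gives 0, so (x - 5) is a factor.
Divide: x^3 - 4x^2 - 14x + 45 = (x - 5)(x^2 + x - 9).
Apply the quadratic formula to x^2 + x - 9 = 0: x = (-1 +/- sqrt(37))/2, i.e. x ~= 2.5414 or x ~= -3.5414.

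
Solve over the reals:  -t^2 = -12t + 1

t = 0.0839 or t = 11.9161

Rearrange to standard form: -t^2 + 12t - 1 = 0.
Discriminant: (12)^2 - 4*(-1)*(-1) = 140.
Quadratic formula: t = (-12 +/- sqrt(140)) / (-2).
So t = 6 - sqrt(35) ~= 0.0839 or t = sqrt(35) + 6 ~= 11.9161.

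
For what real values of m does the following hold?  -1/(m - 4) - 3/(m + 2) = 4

m = -2.7787 or m = 3.7787

Multiply both sides by (m - 4)(m + 2):
-(m + 2) - 3(m - 4) = 4(m - 4)(m + 2).
Expand and collect terms: 4m^2 - 4m - 42 = 0.
By the quadratic formula, m = (4 +/- sqrt(688)) / 8, so m ~= 3.7787 or m ~= -2.7787.
Neither value makes a denominator zero (m != 4, m != -2), so both are valid.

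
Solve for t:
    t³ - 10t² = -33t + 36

Rearrange: t³ - 10t² + 33t - 36 = 0.
Possible rational roots are divisors of -36. Testing t = 4 gives 0, so (t - 4) is a factor.
Divide: t³ - 10t² + 33t - 36 = (t - 4)(t² - 6t + 9).
The quadratic has the repeated root t = 3.

t = 3 or t = 4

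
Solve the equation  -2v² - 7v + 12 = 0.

v = -4.7604 or v = 1.2604

Discriminant: (-7)² − 4·(-2)·12 = 145.
Quadratic formula: v = (7 ± √145) / (-4).
So v = -√(145)/4 - 7/4 ≈ -4.7604 or v = -7/4 + √(145)/4 ≈ 1.2604.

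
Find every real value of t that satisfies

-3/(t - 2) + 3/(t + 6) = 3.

Multiply both sides by (t - 2)(t + 6):
-3(t + 6) + 3(t - 2) = 3(t - 2)(t + 6).
Expand and collect terms: 3t² + 12t - 12 = 0.
By the quadratic formula, t = (-12 ± √288) / 6, so t ≈ 0.8284 or t ≈ -4.8284.
Neither value makes a denominator zero (t ≠ 2, t ≠ -6), so both are valid.

t = -4.8284 or t = 0.8284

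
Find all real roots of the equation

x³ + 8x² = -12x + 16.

x = -4.8284 or x = -4 or x = 0.8284

Rearrange: x³ + 8x² + 12x - 16 = 0.
Possible rational roots are divisors of -16. Testing x = -4 gives 0, so (x + 4) is a factor.
Divide: x³ + 8x² + 12x - 16 = (x + 4)(x² + 4x - 4).
Apply the quadratic formula to x² + 4x - 4 = 0: x = (-4 ± √32)/2, i.e. x ≈ 0.8284 or x ≈ -4.8284.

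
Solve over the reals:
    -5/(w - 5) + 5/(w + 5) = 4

w = -3.5355 or w = 3.5355

Multiply both sides by (w - 5)(w + 5):
-5(w + 5) + 5(w - 5) = 4(w - 5)(w + 5).
Expand and collect terms: 4w² - 50 = 0.
By the quadratic formula, w = (0 ± √800) / 8, so w ≈ 3.5355 or w ≈ -3.5355.
Neither value makes a denominator zero (w ≠ 5, w ≠ -5), so both are valid.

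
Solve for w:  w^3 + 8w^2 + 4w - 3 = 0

w = -7.4051 or w = -1 or w = 0.4051

Possible rational roots are divisors of -3. Testing w = -1 gives 0, so (w + 1) is a factor.
Divide: w^3 + 8w^2 + 4w - 3 = (w + 1)(w^2 + 7w - 3).
Apply the quadratic formula to w^2 + 7w - 3 = 0: w = (-7 +/- sqrt(61))/2, i.e. w ~= 0.4051 or w ~= -7.4051.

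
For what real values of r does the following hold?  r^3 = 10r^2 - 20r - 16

r = -0.6056 or r = 4 or r = 6.6056

Rearrange: r^3 - 10r^2 + 20r + 16 = 0.
Possible rational roots are divisors of 16. Testing r = 4 gives 0, so (r - 4) is a factor.
Divide: r^3 - 10r^2 + 20r + 16 = (r - 4)(r^2 - 6r - 4).
Apply the quadratic formula to r^2 - 6r - 4 = 0: r = (6 +/- sqrt(52))/2, i.e. r ~= 6.6056 or r ~= -0.6056.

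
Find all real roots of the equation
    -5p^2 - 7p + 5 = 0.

Discriminant: (-7)^2 - 4*(-5)*5 = 149.
Quadratic formula: p = (7 +/- sqrt(149)) / (-10).
So p = -sqrt(149)/10 - 7/10 ~= -1.9207 or p = -7/10 + sqrt(149)/10 ~= 0.5207.

p = -1.9207 or p = 0.5207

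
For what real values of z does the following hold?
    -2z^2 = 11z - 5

z = -5.9221 or z = 0.4221

Rearrange to standard form: -2z^2 - 11z + 5 = 0.
Discriminant: (-11)^2 - 4*(-2)*5 = 161.
Quadratic formula: z = (11 +/- sqrt(161)) / (-4).
So z = -sqrt(161)/4 - 11/4 ~= -5.9221 or z = -11/4 + sqrt(161)/4 ~= 0.4221.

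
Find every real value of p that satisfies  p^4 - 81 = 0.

Let u = p^2. The equation becomes u^2 - 81 = 0.
Factor: (u + 9)(u - 9) = 0, so u = -9 or u = 9.
p^2 = -9 < 0 has no real solution.
p^2 = 9 gives p = +/-3.

p = -3 or p = 3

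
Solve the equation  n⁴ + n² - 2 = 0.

n = -1 or n = 1

Let u = n². The equation becomes u² + u - 2 = 0.
Factor: (u - 1)(u + 2) = 0, so u = 1 or u = -2.
n² = 1 gives n = ±1.
n² = -2 < 0 has no real solution.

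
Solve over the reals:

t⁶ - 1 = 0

Let u = t³. The equation becomes u² - 1 = 0.
Factor: (u + 1)(u - 1) = 0, so u = -1 or u = 1.
t³ = -1 gives t = -1.
t³ = 1 gives t = 1.

t = -1 or t = 1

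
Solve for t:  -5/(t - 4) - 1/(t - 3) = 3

t = 1.7362 or t = 3.2638

Multiply both sides by (t - 4)(t - 3):
-5(t - 3) - (t - 4) = 3(t - 4)(t - 3).
Expand and collect terms: 3t² - 15t + 17 = 0.
By the quadratic formula, t = (15 ± √21) / 6, so t ≈ 3.2638 or t ≈ 1.7362.
Neither value makes a denominator zero (t ≠ 4, t ≠ 3), so both are valid.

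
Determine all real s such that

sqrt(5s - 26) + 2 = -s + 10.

Isolate the radical: sqrt(5s - 26) = -s + 8.
Square both sides: 5s - 26 = (-s + 8)^2.
Expand and rearrange: s^2 - 21s + 90 = 0.
Solving gives s = 15 or s = 6.
Check each candidate in the original equation:
  s = 15: sqrt(49) = 7, while -s + 8 = -7 — extraneous.
  s = 6: sqrt(4) = 2, while -s + 8 = 2 — valid.

s = 6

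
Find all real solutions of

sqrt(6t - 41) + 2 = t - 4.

Isolate the radical: sqrt(6t - 41) = t - 6.
Square both sides: 6t - 41 = (t - 6)^2.
Expand and rearrange: t^2 - 18t + 77 = 0.
Solving gives t = 11 or t = 7.
Check each candidate in the original equation:
  t = 11: sqrt(25) = 5, while t - 6 = 5 — valid.
  t = 7: sqrt(1) = 1, while t - 6 = 1 — valid.

t = 7 or t = 11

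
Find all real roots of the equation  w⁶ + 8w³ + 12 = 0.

Let u = w³. The equation becomes u² + 8u + 12 = 0.
Factor: (u + 2)(u + 6) = 0, so u = -2 or u = -6.
w³ = -2 gives w = -∛(2) ≈ -1.2599.
w³ = -6 gives w = -∛(6) ≈ -1.8171.

w = -1.8171 or w = -1.2599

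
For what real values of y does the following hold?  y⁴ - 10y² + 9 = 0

y = -3 or y = -1 or y = 1 or y = 3

Let u = y². The equation becomes u² - 10u + 9 = 0.
Factor: (u - 1)(u - 9) = 0, so u = 1 or u = 9.
y² = 1 gives y = ±1.
y² = 9 gives y = ±3.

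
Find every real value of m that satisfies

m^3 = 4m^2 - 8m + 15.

m = 3

Rearrange: m^3 - 4m^2 + 8m - 15 = 0.
Possible rational roots are divisors of -15. Testing m = 3 gives 0, so (m - 3) is a factor.
Divide: m^3 - 4m^2 + 8m - 15 = (m - 3)(m^2 - m + 5).
The quadratic m^2 - m + 5 has discriminant -19 < 0, so no further real roots.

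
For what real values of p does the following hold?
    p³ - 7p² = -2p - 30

Rearrange: p³ - 7p² + 2p + 30 = 0.
Possible rational roots are divisors of 30. Testing p = 3 gives 0, so (p - 3) is a factor.
Divide: p³ - 7p² + 2p + 30 = (p - 3)(p² - 4p - 10).
Apply the quadratic formula to p² - 4p - 10 = 0: p = (4 ± √56)/2, i.e. p ≈ 5.7417 or p ≈ -1.7417.

p = -1.7417 or p = 3 or p = 5.7417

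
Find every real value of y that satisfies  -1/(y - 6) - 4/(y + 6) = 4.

Multiply both sides by (y - 6)(y + 6):
-(y + 6) - 4(y - 6) = 4(y - 6)(y + 6).
Expand and collect terms: 4y^2 + 5y - 162 = 0.
By the quadratic formula, y = (-5 +/- sqrt(2617)) / 8, so y ~= 5.7696 or y ~= -7.0196.
Neither value makes a denominator zero (y != 6, y != -6), so both are valid.

y = -7.0196 or y = 5.7696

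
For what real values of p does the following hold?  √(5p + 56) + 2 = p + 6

p = 5

Isolate the radical: √(5p + 56) = p + 4.
Square both sides: 5p + 56 = (p + 4)².
Expand and rearrange: p² + 3p - 40 = 0.
Solving gives p = 5 or p = -8.
Check each candidate in the original equation:
  p = 5: √(81) = 9, while p + 4 = 9 — valid.
  p = -8: √(16) = 4, while p + 4 = -4 — extraneous.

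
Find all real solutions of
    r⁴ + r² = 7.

r = -1.4807 or r = 1.4807

Let u = r². The equation becomes u² + u - 7 = 0.
By the quadratic formula, u = -1/2 + √(29)/2 or u = -√(29)/2 - 1/2.
r² = -1/2 + √(29)/2 gives r = ±√(-1/2 + √(29)/2) ≈ ±1.4807.
r² = -√(29)/2 - 1/2 < 0 has no real solution.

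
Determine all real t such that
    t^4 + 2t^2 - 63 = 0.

t = -2.6458 or t = 2.6458

Let u = t^2. The equation becomes u^2 + 2u - 63 = 0.
Factor: (u + 9)(u - 7) = 0, so u = -9 or u = 7.
t^2 = -9 < 0 has no real solution.
t^2 = 7 gives t = +/-sqrt(7) ~= +/-2.6458.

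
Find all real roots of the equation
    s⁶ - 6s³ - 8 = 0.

s = -1.0395 or s = 1.9241

Let u = s³. The equation becomes u² - 6u - 8 = 0.
By the quadratic formula, u = 3 + √(17) or u = 3 - √(17).
s³ = 3 + √(17) gives s = ∛(3 + √(17)) ≈ 1.9241.
s³ = 3 - √(17) gives s = -∛(-3 + √(17)) ≈ -1.0395.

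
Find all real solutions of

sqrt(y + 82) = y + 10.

Square both sides: y + 82 = (y + 10)^2.
Expand and rearrange: y^2 + 19y + 18 = 0.
Solving gives y = -1 or y = -18.
Check each candidate in the original equation:
  y = -1: sqrt(81) = 9, while y + 10 = 9 — valid.
  y = -18: sqrt(64) = 8, while y + 10 = -8 — extraneous.

y = -1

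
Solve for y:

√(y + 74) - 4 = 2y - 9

Isolate the radical: √(y + 74) = 2y - 5.
Square both sides: y + 74 = (2y - 5)².
Expand and rearrange: 4y² - 21y - 49 = 0.
Solving gives y = 7 or y = -1.75.
Check each candidate in the original equation:
  y = 7: √(81) = 9, while 2y - 5 = 9 — valid.
  y = -1.75: √(72.25) = 8.5, while 2y - 5 = -8.5 — extraneous.

y = 7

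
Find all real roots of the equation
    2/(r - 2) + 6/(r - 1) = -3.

Multiply both sides by (r - 2)(r - 1):
2(r - 1) + 6(r - 2) = -3(r - 2)(r - 1).
Expand and collect terms: -3r^2 + r + 8 = 0.
By the quadratic formula, r = (-1 +/- sqrt(97)) / -6, so r ~= -1.4748 or r ~= 1.8081.
Neither value makes a denominator zero (r != 2, r != 1), so both are valid.

r = -1.4748 or r = 1.8081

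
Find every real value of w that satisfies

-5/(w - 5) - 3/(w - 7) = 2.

w = 1.5505 or w = 6.4495

Multiply both sides by (w - 5)(w - 7):
-5(w - 7) - 3(w - 5) = 2(w - 5)(w - 7).
Expand and collect terms: 2w^2 - 16w + 20 = 0.
By the quadratic formula, w = (16 +/- sqrt(96)) / 4, so w ~= 6.4495 or w ~= 1.5505.
Neither value makes a denominator zero (w != 5, w != 7), so both are valid.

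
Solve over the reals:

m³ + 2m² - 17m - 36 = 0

m = -4 or m = -2.1623 or m = 4.1623

Possible rational roots are divisors of -36. Testing m = -4 gives 0, so (m + 4) is a factor.
Divide: m³ + 2m² - 17m - 36 = (m + 4)(m² - 2m - 9).
Apply the quadratic formula to m² - 2m - 9 = 0: m = (2 ± √40)/2, i.e. m ≈ 4.1623 or m ≈ -2.1623.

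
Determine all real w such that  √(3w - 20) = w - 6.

Square both sides: 3w - 20 = (w - 6)².
Expand and rearrange: w² - 15w + 56 = 0.
Solving gives w = 8 or w = 7.
Check each candidate in the original equation:
  w = 8: √(4) = 2, while w - 6 = 2 — valid.
  w = 7: √(1) = 1, while w - 6 = 1 — valid.

w = 7 or w = 8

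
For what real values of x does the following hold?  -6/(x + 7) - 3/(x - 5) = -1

Multiply both sides by (x + 7)(x - 5):
-6(x - 5) - 3(x + 7) = -(x + 7)(x - 5).
Expand and collect terms: -x² + 7x + 26 = 0.
By the quadratic formula, x = (-7 ± √153) / -2, so x ≈ -2.6847 or x ≈ 9.6847.
Neither value makes a denominator zero (x ≠ -7, x ≠ 5), so both are valid.

x = -2.6847 or x = 9.6847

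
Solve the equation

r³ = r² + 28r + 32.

Rearrange: r³ - r² - 28r - 32 = 0.
Possible rational roots are divisors of -32. Testing r = -4 gives 0, so (r + 4) is a factor.
Divide: r³ - r² - 28r - 32 = (r + 4)(r² - 5r - 8).
Apply the quadratic formula to r² - 5r - 8 = 0: r = (5 ± √57)/2, i.e. r ≈ 6.2749 or r ≈ -1.2749.

r = -4 or r = -1.2749 or r = 6.2749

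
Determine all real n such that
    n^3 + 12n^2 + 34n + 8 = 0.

n = -7.7417 or n = -4 or n = -0.2583

Possible rational roots are divisors of 8. Testing n = -4 gives 0, so (n + 4) is a factor.
Divide: n^3 + 12n^2 + 34n + 8 = (n + 4)(n^2 + 8n + 2).
Apply the quadratic formula to n^2 + 8n + 2 = 0: n = (-8 +/- sqrt(56))/2, i.e. n ~= -0.2583 or n ~= -7.7417.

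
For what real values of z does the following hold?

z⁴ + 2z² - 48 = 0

Let u = z². The equation becomes u² + 2u - 48 = 0.
Factor: (u + 8)(u - 6) = 0, so u = -8 or u = 6.
z² = -8 < 0 has no real solution.
z² = 6 gives z = ±√(6) ≈ ±2.4495.

z = -2.4495 or z = 2.4495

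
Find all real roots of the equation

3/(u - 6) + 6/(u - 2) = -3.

u = -0.3723 or u = 5.3723

Multiply both sides by (u - 6)(u - 2):
3(u - 2) + 6(u - 6) = -3(u - 6)(u - 2).
Expand and collect terms: -3u² + 15u + 6 = 0.
By the quadratic formula, u = (-15 ± √297) / -6, so u ≈ -0.3723 or u ≈ 5.3723.
Neither value makes a denominator zero (u ≠ 6, u ≠ 2), so both are valid.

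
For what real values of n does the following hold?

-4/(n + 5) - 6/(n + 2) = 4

Multiply both sides by (n + 5)(n + 2):
-4(n + 2) - 6(n + 5) = 4(n + 5)(n + 2).
Expand and collect terms: 4n^2 + 38n + 78 = 0.
Factor or apply the quadratic formula: n = -3 or n = -6.5.
Neither value makes a denominator zero (n != -5, n != -2), so both are valid.

n = -6.5 or n = -3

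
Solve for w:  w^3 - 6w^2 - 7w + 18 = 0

Possible rational roots are divisors of 18. Testing w = -2 gives 0, so (w + 2) is a factor.
Divide: w^3 - 6w^2 - 7w + 18 = (w + 2)(w^2 - 8w + 9).
Apply the quadratic formula to w^2 - 8w + 9 = 0: w = (8 +/- sqrt(28))/2, i.e. w ~= 6.6458 or w ~= 1.3542.

w = -2 or w = 1.3542 or w = 6.6458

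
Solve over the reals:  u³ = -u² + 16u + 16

Rearrange: u³ + u² - 16u - 16 = 0.
Possible rational roots are divisors of -16. Testing u = -4 gives 0, so (u + 4) is a factor.
Divide: u³ + u² - 16u - 16 = (u + 4)(u² - 3u - 4).
Factor the quadratic: u = 4 or u = -1.

u = -4 or u = -1 or u = 4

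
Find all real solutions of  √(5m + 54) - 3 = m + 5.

m = -1

Isolate the radical: √(5m + 54) = m + 8.
Square both sides: 5m + 54 = (m + 8)².
Expand and rearrange: m² + 11m + 10 = 0.
Solving gives m = -1 or m = -10.
Check each candidate in the original equation:
  m = -1: √(49) = 7, while m + 8 = 7 — valid.
  m = -10: √(4) = 2, while m + 8 = -2 — extraneous.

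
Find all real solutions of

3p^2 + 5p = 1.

Rearrange to standard form: 3p^2 + 5p - 1 = 0.
Discriminant: (5)^2 - 4*3*(-1) = 37.
Quadratic formula: p = (-5 +/- sqrt(37)) / 6.
So p = -5/6 + sqrt(37)/6 ~= 0.1805 or p = -sqrt(37)/6 - 5/6 ~= -1.8471.

p = -1.8471 or p = 0.1805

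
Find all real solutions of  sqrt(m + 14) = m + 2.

Square both sides: m + 14 = (m + 2)^2.
Expand and rearrange: m^2 + 3m - 10 = 0.
Solving gives m = 2 or m = -5.
Check each candidate in the original equation:
  m = 2: sqrt(16) = 4, while m + 2 = 4 — valid.
  m = -5: sqrt(9) = 3, while m + 2 = -3 — extraneous.

m = 2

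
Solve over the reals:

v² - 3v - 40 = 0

v = -5 or v = 8

Factor: (v - 8)(v + 5) = 0.
So v = 8 or v = -5.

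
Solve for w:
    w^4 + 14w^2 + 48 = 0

No real solutions.

Let u = w^2. The equation becomes u^2 + 14u + 48 = 0.
Factor: (u + 8)(u + 6) = 0, so u = -8 or u = -6.
w^2 = -8 < 0 has no real solution.
w^2 = -6 < 0 has no real solution.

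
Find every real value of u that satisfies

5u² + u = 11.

u = -1.5866 or u = 1.3866

Rearrange to standard form: 5u² + u - 11 = 0.
Discriminant: (1)² − 4·5·(-11) = 221.
Quadratic formula: u = (-1 ± √221) / 10.
So u = -1/10 + √(221)/10 ≈ 1.3866 or u = -√(221)/10 - 1/10 ≈ -1.5866.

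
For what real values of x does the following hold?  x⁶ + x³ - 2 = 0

Let u = x³. The equation becomes u² + u - 2 = 0.
Factor: (u + 2)(u - 1) = 0, so u = -2 or u = 1.
x³ = -2 gives x = -∛(2) ≈ -1.2599.
x³ = 1 gives x = 1.

x = -1.2599 or x = 1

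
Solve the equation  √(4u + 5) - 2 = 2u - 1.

u = 1

Isolate the radical: √(4u + 5) = 2u + 1.
Square both sides: 4u + 5 = (2u + 1)².
Expand and rearrange: 4u² - 4 = 0.
Solving gives u = 1 or u = -1.
Check each candidate in the original equation:
  u = 1: √(9) = 3, while 2u + 1 = 3 — valid.
  u = -1: √(1) = 1, while 2u + 1 = -1 — extraneous.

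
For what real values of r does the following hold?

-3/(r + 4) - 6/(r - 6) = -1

Multiply both sides by (r + 4)(r - 6):
-3(r - 6) - 6(r + 4) = -(r + 4)(r - 6).
Expand and collect terms: -r^2 + 11r + 30 = 0.
By the quadratic formula, r = (-11 +/- sqrt(241)) / -2, so r ~= -2.2621 or r ~= 13.2621.
Neither value makes a denominator zero (r != -4, r != 6), so both are valid.

r = -2.2621 or r = 13.2621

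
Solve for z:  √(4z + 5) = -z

Square both sides: 4z + 5 = (-z)².
Expand and rearrange: z² - 4z - 5 = 0.
Solving gives z = 5 or z = -1.
Check each candidate in the original equation:
  z = 5: √(25) = 5, while -z = -5 — extraneous.
  z = -1: √(1) = 1, while -z = 1 — valid.

z = -1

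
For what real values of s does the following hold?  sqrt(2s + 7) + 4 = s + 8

s = -3

Isolate the radical: sqrt(2s + 7) = s + 4.
Square both sides: 2s + 7 = (s + 4)^2.
Expand and rearrange: s^2 + 6s + 9 = 0.
This gives the repeated root s = -3.
Check in the original equation:
  s = -3: sqrt(1) = 1, while s + 4 = 1 — valid.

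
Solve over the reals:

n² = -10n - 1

Rearrange to standard form: n² + 10n + 1 = 0.
Discriminant: (10)² − 4·1·1 = 96.
Quadratic formula: n = (-10 ± √96) / 2.
So n = -5 + 2·√(6) ≈ -0.101 or n = -5 - 2·√(6) ≈ -9.899.

n = -9.899 or n = -0.101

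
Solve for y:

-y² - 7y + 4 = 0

Discriminant: (-7)² − 4·(-1)·4 = 65.
Quadratic formula: y = (7 ± √65) / (-2).
So y = -√(65)/2 - 7/2 ≈ -7.5311 or y = -7/2 + √(65)/2 ≈ 0.5311.

y = -7.5311 or y = 0.5311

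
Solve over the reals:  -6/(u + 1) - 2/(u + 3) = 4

Multiply both sides by (u + 1)(u + 3):
-6(u + 3) - 2(u + 1) = 4(u + 1)(u + 3).
Expand and collect terms: 4u² + 24u + 32 = 0.
Factor or apply the quadratic formula: u = -2 or u = -4.
Neither value makes a denominator zero (u ≠ -1, u ≠ -3), so both are valid.

u = -4 or u = -2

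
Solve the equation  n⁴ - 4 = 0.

Let u = n². The equation becomes u² - 4 = 0.
Factor: (u - 2)(u + 2) = 0, so u = 2 or u = -2.
n² = 2 gives n = ±√(2) ≈ ±1.4142.
n² = -2 < 0 has no real solution.

n = -1.4142 or n = 1.4142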